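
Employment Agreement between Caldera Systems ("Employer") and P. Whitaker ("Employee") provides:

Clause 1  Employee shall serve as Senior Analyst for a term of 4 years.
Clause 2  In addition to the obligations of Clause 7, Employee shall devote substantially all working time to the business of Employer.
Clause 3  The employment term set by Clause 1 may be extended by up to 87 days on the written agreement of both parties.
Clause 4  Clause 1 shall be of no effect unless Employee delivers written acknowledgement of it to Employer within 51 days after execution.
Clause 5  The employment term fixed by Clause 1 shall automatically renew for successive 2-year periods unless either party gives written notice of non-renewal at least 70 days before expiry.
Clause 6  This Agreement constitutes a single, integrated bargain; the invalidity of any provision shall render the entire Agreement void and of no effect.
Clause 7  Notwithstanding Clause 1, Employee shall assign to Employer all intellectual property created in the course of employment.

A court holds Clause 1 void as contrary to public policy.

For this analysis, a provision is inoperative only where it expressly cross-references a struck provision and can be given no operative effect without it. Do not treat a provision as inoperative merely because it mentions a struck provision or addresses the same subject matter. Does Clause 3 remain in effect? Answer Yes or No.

No

Clause 1 is struck. Clause 3 operates only by reference to Clause 1, so it falls with Clause 1. Clause 4 merely fixes the acknowledgement condition for Clause 1; with Clause 1 gone it has nothing to operate on and falls away. Clause 5 does nothing except set the renewal of the employment term by reference to Clause 1; with Clause 1 gone it has no independent effect and is inoperative. Clause 6 provides that the Agreement is not severable, so the invalidity of any one provision voids the entire Agreement. No provision of the Agreement survives. Clause 3 is among the inoperative provisions, so the answer is no.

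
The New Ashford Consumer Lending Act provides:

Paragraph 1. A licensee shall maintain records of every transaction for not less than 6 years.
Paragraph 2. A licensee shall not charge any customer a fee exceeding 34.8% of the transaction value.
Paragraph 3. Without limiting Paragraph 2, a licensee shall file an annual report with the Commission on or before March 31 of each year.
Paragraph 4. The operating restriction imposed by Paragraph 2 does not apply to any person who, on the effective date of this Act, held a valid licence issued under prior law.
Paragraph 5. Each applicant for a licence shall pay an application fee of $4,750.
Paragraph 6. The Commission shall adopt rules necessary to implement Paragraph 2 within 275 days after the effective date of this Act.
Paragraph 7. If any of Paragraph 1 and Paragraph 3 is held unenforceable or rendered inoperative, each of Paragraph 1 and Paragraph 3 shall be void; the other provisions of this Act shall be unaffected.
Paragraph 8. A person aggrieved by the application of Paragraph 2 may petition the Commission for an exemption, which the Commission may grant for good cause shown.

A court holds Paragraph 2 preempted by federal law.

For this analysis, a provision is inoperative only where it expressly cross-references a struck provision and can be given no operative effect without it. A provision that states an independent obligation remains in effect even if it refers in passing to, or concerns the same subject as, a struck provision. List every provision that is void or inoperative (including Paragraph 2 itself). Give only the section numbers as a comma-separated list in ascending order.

2, 4, 6, 8

Paragraph 2 is struck. Paragraph 4 has no operative effect of its own apart from Paragraph 2 and is therefore inoperative. The only function of Paragraph 6 is the rulemaking mandate for Paragraph 2, so it cannot stand once Paragraph 2 is removed. Paragraph 8 has no operative effect of its own apart from Paragraph 2 and is therefore inoperative. Although Paragraph 3 refers to Paragraph 2, its operative terms do not depend on Paragraph 2, so it remains in effect. Paragraph 7 ties Paragraph 1 and Paragraph 3 together, but none of those is affected here; the remaining provisions continue in force under Paragraph 7. That leaves Paragraph 1, Paragraph 3, Paragraph 5, and Paragraph 7 in effect.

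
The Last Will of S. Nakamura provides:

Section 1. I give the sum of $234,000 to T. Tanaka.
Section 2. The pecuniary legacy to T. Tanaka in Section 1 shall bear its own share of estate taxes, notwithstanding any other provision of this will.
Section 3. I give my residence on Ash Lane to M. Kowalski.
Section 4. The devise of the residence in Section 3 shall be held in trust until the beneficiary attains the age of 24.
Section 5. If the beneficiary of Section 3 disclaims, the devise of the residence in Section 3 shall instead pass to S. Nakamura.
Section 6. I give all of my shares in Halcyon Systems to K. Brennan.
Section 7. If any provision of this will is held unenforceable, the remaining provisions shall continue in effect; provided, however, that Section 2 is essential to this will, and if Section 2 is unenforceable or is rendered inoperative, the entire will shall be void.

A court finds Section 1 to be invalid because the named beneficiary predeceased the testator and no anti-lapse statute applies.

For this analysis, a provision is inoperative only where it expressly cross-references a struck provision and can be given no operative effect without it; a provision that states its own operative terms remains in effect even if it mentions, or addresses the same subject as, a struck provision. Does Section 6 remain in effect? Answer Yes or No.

No

Section 1 is struck. Section 2 has no operative effect of its own apart from Section 1 and is therefore inoperative. Section 7 makes Section 2 an essential term, and Section 2 has been rendered inoperative by the cascade; under Section 7, the entire will is therefore void. No provision of the will survives. Section 6 is among the inoperative provisions, so the answer is no.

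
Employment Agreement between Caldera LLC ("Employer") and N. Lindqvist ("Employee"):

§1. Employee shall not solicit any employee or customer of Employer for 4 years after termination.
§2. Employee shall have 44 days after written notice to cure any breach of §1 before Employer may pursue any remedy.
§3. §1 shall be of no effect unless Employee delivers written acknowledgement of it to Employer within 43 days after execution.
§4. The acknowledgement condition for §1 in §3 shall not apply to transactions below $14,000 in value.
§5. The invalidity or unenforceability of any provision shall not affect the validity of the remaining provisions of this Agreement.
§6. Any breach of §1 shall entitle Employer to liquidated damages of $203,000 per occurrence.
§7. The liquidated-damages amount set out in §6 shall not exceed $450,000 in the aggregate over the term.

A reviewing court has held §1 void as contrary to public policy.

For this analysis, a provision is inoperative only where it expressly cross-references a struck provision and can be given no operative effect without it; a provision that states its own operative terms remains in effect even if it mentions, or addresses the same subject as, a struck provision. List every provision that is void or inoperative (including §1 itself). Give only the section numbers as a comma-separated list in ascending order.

1, 2, 3, 4, 6, 7

§1 is struck. §2 has no operative effect of its own apart from §1 and is therefore inoperative. §3 merely fixes the acknowledgement condition for §1; with §1 gone it has nothing to operate on and falls away. §6 does nothing except set the liquidated-damages amount by reference to §1; with §1 gone it has no independent effect and is inoperative. §4 has no operative effect of its own apart from §3 and is therefore inoperative. The whole of §7 is the aggregate cap on the liquidated-damages amount, defined by reference to §6, so §7 cannot stand once §6 is removed. Under the severability clause in §5, the remaining provisions continue in force. Only §5 remains in effect.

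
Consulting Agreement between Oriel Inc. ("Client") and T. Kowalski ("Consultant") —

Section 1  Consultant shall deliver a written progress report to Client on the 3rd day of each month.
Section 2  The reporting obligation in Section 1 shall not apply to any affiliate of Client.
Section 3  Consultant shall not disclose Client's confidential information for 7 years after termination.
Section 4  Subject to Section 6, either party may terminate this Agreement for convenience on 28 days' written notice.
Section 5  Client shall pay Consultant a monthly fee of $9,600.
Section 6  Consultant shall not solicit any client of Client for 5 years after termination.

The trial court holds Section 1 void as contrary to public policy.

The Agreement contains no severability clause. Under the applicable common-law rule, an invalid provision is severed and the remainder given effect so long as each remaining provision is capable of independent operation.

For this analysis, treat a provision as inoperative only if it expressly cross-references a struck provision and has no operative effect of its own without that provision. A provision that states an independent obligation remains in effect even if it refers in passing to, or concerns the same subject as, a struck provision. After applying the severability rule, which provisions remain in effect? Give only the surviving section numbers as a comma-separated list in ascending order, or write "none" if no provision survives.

3, 4, 5, 6

Section 1 is struck. Section 2 operates only by reference to Section 1, so it falls with Section 1. With no severability clause, the stated default rule severs what cannot stand and enforces each remaining provision that can operate on its own. That leaves Section 3, Section 4, Section 5, and Section 6 in effect.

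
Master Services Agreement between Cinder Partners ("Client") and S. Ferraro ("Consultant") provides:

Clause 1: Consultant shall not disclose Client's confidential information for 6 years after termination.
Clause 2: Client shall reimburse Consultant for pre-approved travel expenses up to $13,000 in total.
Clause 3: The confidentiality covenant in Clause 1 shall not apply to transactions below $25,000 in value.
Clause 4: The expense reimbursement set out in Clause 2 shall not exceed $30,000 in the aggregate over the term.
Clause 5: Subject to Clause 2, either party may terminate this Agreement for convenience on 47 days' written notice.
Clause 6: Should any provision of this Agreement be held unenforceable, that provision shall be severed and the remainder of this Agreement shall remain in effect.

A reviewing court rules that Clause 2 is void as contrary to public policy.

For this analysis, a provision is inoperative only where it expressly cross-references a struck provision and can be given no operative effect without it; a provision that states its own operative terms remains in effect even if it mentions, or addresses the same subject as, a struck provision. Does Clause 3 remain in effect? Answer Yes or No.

Clause 2 is struck. Clause 4 operates only by reference to Clause 2, so it falls with Clause 2. Although Clause 5 refers to Clause 2, its operative terms do not depend on Clause 2, so it remains in effect. Under the severability clause in Clause 6, the remaining provisions continue in force. That leaves Clause 1, Clause 3, Clause 5, and Clause 6 in effect. Clause 3 is among the surviving provisions, so the answer is yes.

Yes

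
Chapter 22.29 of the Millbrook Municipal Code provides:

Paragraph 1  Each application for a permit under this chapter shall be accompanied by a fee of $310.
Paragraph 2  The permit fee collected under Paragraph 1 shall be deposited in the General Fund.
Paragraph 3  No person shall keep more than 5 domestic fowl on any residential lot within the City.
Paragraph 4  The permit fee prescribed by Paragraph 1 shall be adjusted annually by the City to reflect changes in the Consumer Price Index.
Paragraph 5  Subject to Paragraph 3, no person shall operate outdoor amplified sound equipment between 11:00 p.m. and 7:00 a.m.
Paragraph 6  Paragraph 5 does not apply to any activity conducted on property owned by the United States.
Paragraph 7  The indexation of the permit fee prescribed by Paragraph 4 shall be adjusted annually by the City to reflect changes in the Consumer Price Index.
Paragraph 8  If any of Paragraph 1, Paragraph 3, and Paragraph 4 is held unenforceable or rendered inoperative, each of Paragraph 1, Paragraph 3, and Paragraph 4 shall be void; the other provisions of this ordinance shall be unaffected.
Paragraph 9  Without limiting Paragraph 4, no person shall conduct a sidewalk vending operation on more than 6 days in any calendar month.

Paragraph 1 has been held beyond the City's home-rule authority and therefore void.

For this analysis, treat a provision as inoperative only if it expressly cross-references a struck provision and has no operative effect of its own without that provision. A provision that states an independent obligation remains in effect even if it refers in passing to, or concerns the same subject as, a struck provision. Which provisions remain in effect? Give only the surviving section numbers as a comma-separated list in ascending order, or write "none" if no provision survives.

5, 6, 8, 9

Paragraph 1 is struck. The whole of Paragraph 2 is the disposition of the permit fee, defined by reference to Paragraph 1, so Paragraph 2 cannot stand once Paragraph 1 is removed. Paragraph 4 operates only by reference to Paragraph 1, so it falls with Paragraph 1. Paragraph 7 operates only by reference to Paragraph 4, so it falls with Paragraph 4. Paragraph 9 mentions Paragraph 4 but its own obligation stands independently of Paragraph 4, so Paragraph 9 is not affected. Although Paragraph 5 refers to Paragraph 3, its operative terms do not depend on Paragraph 3, so it remains in effect. Paragraph 8 declares Paragraph 1, Paragraph 3, and Paragraph 4 mutually dependent; since one of them has fallen, all of them are of no effect. That brings down Paragraph 3 as well. The remainder continues in force under Paragraph 8. Paragraph 5, Paragraph 6, Paragraph 8, and Paragraph 9 remain in effect.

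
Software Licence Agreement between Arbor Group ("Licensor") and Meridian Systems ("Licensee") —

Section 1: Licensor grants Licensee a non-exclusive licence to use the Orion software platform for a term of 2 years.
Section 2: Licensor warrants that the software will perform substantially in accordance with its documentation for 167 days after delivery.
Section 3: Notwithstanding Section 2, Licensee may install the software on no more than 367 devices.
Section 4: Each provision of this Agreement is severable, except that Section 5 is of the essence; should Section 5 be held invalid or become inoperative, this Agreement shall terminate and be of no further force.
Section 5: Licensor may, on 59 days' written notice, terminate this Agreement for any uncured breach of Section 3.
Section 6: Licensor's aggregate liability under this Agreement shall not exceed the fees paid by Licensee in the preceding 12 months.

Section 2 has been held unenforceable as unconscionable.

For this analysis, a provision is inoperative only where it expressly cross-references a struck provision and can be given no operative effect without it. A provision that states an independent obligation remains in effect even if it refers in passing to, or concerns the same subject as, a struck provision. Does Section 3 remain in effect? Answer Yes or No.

Yes

Section 2 is struck. Section 3 mentions Section 2 but its own obligation stands independently of Section 2, so Section 3 is not affected. No other provision's operative terms depend on Section 2. Section 4 makes Section 5 an essential term, but Section 5 is unaffected, so the severability proviso in Section 4 preserves the remaining provisions. Section 1, Section 3, Section 4, Section 5, and Section 6 remain in effect. Section 3 is among the surviving provisions, so the answer is yes.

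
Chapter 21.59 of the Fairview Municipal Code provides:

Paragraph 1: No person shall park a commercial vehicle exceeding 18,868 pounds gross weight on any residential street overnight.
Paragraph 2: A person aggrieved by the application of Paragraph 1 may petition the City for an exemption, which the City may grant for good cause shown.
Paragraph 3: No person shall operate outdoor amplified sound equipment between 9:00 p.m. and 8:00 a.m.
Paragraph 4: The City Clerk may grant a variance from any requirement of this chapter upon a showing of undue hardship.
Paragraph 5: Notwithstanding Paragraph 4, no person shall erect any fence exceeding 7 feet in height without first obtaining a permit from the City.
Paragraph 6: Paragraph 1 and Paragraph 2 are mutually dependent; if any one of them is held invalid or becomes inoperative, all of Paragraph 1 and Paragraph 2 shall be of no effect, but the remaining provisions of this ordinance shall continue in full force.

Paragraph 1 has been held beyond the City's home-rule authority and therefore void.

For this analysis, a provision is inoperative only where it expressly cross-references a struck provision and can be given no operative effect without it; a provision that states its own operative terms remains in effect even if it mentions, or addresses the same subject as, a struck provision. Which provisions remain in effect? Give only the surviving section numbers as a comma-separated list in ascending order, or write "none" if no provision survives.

3, 4, 5, 6

Paragraph 1 is struck. The only function of Paragraph 2 is the exemption procedure for Paragraph 1, so it cannot stand once Paragraph 1 is removed. Paragraph 6 declares Paragraph 1 and Paragraph 2 mutually dependent; since one of them has fallen, all of them are of no effect. The remainder continues in force under Paragraph 6. Paragraph 3, Paragraph 4, Paragraph 5, and Paragraph 6 remain in effect.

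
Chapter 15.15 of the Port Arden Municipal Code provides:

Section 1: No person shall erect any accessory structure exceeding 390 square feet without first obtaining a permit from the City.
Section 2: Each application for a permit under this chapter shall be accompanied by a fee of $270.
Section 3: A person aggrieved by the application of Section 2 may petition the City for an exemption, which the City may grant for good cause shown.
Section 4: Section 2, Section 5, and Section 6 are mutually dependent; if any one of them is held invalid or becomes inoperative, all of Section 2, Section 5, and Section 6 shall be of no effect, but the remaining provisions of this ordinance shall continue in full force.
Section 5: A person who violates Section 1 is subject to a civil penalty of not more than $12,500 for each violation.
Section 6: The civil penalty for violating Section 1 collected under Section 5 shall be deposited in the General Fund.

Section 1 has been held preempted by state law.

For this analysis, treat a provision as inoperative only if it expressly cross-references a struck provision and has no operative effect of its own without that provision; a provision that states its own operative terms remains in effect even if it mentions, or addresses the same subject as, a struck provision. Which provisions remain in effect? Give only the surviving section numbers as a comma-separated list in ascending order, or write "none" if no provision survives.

4

Section 1 is struck. The only function of Section 5 is the civil penalty for violating Section 1, so it cannot stand once Section 1 is removed. Section 6 does nothing except set the disposition of the civil penalty for violating Section 1 by reference to Section 5; with Section 5 gone it has no independent effect and is inoperative. Section 4 declares Section 2, Section 5, and Section 6 mutually dependent; since one of them has fallen, all of them are of no effect. That brings down Section 2 as well. Section 3 in turn depends solely on a provision now struck and likewise falls. The remainder continues in force under Section 4. Only Section 4 remains in effect.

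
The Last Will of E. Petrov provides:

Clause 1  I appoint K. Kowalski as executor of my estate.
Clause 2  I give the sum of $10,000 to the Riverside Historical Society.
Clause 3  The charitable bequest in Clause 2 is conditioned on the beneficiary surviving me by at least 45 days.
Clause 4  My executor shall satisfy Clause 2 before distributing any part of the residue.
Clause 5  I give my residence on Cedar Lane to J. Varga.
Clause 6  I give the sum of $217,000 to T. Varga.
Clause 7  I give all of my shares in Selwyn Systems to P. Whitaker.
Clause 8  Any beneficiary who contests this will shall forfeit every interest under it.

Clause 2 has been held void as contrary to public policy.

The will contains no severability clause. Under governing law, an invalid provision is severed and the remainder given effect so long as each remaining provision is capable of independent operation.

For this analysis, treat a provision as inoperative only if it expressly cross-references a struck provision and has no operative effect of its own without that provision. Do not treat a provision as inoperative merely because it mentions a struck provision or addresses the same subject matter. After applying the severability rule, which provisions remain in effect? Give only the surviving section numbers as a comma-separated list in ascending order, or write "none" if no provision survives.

Clause 2 is struck. Clause 3 merely fixes the survivorship condition on Clause 2; with Clause 2 gone it has nothing to operate on and falls away. Clause 4 has no operative effect of its own apart from Clause 2 and is therefore inoperative. Under the stated default rule, only provisions that cannot operate independently fall away; the rest are enforced. The provisions still in force are Clause 1, Clause 5, Clause 6, Clause 7, and Clause 8.

1, 5, 6, 7, 8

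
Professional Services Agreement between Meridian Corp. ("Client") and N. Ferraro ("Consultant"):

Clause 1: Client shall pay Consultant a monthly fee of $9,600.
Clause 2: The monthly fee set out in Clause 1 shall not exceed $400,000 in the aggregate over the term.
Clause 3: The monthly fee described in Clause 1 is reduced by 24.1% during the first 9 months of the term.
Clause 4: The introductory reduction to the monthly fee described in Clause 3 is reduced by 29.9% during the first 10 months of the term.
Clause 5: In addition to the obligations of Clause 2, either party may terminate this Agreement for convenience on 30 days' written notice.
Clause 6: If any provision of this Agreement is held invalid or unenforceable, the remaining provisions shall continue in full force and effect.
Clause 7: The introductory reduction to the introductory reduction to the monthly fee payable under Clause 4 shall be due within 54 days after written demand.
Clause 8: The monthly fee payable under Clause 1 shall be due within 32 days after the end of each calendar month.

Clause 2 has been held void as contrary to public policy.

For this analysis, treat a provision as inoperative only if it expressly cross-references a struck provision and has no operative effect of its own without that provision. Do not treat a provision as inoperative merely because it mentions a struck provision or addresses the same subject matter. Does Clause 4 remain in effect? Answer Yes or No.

Yes

Clause 2 is struck. Clause 5 mentions Clause 2 but its own obligation stands independently of Clause 2, so Clause 5 is not affected. Nothing else in the Agreement is defined by reference to Clause 2. Under the severability clause in Clause 6, the remaining provisions continue in force. Clause 1, Clause 3, Clause 4, Clause 5, Clause 6, Clause 7, and Clause 8 remain in effect. Clause 4 is among the surviving provisions, so the answer is yes.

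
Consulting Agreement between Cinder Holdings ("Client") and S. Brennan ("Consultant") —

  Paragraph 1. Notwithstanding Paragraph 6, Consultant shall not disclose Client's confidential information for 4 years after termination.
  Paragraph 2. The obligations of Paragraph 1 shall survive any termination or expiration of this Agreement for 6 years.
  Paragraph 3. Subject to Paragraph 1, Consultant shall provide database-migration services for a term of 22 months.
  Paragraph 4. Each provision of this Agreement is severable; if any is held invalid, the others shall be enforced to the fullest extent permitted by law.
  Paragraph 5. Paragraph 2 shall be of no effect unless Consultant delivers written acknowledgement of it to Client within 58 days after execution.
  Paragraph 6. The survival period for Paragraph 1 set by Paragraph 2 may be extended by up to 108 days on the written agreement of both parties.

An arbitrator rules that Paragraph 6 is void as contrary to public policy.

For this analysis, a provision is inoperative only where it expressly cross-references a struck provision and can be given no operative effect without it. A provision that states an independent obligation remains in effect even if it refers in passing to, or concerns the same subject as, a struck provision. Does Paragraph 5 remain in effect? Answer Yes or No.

Paragraph 6 is struck. Paragraph 1 mentions Paragraph 6 but its own obligation stands independently of Paragraph 6, so Paragraph 1 is not affected. Nothing else in the Agreement is defined by reference to Paragraph 6. Under the severability clause in Paragraph 4, the remaining provisions continue in force. Paragraph 1, Paragraph 2, Paragraph 3, Paragraph 4, and Paragraph 5 remain in effect. Paragraph 5 is among the surviving provisions, so the answer is yes.

Yes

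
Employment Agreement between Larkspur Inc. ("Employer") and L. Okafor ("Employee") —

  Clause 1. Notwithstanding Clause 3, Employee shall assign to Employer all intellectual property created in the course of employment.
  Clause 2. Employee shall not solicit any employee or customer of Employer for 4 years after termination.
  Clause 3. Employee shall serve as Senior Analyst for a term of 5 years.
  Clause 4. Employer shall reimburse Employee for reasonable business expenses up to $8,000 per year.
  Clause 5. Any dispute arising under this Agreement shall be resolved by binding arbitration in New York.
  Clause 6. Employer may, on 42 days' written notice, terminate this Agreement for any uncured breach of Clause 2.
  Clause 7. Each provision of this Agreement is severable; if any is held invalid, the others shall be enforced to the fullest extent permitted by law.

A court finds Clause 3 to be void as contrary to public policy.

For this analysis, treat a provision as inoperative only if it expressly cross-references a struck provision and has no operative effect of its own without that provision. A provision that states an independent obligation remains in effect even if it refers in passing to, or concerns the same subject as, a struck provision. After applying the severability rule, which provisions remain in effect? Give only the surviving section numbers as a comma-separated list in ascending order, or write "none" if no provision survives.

1, 2, 4, 5, 6, 7

Clause 3 is struck. Clause 1 mentions Clause 3 but its own obligation stands independently of Clause 3, so Clause 1 is not affected. No other provision's operative terms depend on Clause 3. Clause 7 is a severability clause and preserves every provision that can still be given independent effect. The provisions still in force are Clause 1, Clause 2, Clause 4, Clause 5, Clause 6, and Clause 7.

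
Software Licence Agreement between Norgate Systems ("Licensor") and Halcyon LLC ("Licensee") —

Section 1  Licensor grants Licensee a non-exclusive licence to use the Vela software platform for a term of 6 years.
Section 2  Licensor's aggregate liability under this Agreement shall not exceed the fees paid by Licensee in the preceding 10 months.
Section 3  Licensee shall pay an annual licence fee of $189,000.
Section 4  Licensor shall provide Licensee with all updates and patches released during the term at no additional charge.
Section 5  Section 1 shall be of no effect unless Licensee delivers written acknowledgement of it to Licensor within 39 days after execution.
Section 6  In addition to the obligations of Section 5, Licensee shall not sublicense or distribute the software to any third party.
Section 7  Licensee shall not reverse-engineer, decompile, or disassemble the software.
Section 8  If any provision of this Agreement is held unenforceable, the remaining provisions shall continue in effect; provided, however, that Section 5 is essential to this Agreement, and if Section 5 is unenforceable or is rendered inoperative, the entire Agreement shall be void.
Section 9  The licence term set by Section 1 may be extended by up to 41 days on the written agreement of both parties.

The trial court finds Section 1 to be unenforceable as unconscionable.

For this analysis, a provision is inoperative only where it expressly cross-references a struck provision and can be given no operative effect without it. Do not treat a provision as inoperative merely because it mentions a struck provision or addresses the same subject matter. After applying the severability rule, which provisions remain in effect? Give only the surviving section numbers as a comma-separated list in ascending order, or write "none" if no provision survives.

Section 1 is struck. Section 5 has no operative effect of its own apart from Section 1 and is therefore inoperative. Section 9 has no operative effect of its own apart from Section 1 and is therefore inoperative. Section 8 makes Section 5 an essential term, and Section 5 has been rendered inoperative by the cascade; under Section 8, the entire Agreement is therefore void. No provision of the Agreement survives.

none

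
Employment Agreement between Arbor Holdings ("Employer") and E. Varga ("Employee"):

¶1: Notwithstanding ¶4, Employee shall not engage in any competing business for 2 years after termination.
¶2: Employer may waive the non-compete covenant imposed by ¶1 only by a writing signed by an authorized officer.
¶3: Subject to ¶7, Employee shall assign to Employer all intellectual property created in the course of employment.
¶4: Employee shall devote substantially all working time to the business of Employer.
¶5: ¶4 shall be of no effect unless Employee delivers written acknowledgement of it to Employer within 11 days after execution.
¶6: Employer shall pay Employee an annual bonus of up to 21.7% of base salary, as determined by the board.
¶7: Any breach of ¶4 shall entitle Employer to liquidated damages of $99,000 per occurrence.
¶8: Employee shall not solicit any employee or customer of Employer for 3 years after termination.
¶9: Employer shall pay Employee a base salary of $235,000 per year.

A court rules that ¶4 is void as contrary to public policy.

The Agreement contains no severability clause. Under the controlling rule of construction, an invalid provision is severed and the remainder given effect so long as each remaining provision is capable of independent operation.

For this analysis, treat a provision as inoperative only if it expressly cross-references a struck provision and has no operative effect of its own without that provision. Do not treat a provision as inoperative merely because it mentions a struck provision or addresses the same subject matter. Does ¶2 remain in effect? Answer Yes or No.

¶4 is struck. ¶5 operates only by reference to ¶4, so it falls with ¶4. The whole of ¶7 is the liquidated-damages amount, defined by reference to ¶4, so ¶7 cannot stand once ¶4 is removed. Although ¶3 refers to ¶7, its operative terms do not depend on ¶7, so it remains in effect. Although ¶1 refers to ¶4, its operative terms do not depend on ¶4, so it remains in effect. With no severability clause, the stated default rule severs what cannot stand and enforces each remaining provision that can operate on its own. ¶1, ¶2, ¶3, ¶6, ¶8, and ¶9 remain in effect. ¶2 is among the surviving provisions, so the answer is yes.

Yes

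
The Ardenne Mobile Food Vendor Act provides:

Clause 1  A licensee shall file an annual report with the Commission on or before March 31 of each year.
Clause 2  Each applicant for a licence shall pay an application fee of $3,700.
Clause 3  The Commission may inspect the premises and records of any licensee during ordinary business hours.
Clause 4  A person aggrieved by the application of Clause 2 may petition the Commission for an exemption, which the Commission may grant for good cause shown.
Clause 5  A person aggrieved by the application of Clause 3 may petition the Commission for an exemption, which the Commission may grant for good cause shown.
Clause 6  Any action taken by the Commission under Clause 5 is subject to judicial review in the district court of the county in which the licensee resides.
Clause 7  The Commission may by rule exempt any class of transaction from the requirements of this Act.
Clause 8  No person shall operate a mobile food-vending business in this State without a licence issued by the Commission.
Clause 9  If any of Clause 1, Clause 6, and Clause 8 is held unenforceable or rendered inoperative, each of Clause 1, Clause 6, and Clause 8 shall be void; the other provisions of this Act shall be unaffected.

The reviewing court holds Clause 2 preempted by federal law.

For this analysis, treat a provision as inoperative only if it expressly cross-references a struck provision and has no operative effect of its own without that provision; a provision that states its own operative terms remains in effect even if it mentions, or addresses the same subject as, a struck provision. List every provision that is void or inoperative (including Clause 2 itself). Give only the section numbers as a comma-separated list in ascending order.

Clause 2 is struck. Clause 4 has no operative effect of its own apart from Clause 2 and is therefore inoperative. Clause 9 ties Clause 1, Clause 6, and Clause 8 together, but none of those is affected here; the remaining provisions continue in force under Clause 9. Clause 1, Clause 3, Clause 5, Clause 6, Clause 7, Clause 8, and Clause 9 remain in effect.

2, 4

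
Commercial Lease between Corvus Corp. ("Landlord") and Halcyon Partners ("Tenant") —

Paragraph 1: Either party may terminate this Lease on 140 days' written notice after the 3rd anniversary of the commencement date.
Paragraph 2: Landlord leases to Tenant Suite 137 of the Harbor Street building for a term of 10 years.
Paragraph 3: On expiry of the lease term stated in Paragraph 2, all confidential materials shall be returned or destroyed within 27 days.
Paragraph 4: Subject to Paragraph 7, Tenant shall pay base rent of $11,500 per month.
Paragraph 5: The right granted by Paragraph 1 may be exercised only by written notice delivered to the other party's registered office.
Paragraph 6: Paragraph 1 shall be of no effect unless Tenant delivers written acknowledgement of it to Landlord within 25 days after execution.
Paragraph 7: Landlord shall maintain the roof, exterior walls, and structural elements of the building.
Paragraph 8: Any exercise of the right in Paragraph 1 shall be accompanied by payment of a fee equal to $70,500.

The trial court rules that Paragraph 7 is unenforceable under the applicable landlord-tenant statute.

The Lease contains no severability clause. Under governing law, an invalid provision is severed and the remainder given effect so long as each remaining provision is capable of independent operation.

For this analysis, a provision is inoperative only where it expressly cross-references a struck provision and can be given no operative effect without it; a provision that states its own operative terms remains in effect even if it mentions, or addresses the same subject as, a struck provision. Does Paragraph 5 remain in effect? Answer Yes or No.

Paragraph 7 is struck. Paragraph 4 mentions Paragraph 7 but its own obligation stands independently of Paragraph 7, so Paragraph 4 is not affected. No other provision's operative terms depend on Paragraph 7. Under the stated default rule, only provisions that cannot operate independently fall away; the rest are enforced. Paragraph 1, Paragraph 2, Paragraph 3, Paragraph 4, Paragraph 5, Paragraph 6, and Paragraph 8 remain in effect. Paragraph 5 is among the surviving provisions, so the answer is yes.

Yes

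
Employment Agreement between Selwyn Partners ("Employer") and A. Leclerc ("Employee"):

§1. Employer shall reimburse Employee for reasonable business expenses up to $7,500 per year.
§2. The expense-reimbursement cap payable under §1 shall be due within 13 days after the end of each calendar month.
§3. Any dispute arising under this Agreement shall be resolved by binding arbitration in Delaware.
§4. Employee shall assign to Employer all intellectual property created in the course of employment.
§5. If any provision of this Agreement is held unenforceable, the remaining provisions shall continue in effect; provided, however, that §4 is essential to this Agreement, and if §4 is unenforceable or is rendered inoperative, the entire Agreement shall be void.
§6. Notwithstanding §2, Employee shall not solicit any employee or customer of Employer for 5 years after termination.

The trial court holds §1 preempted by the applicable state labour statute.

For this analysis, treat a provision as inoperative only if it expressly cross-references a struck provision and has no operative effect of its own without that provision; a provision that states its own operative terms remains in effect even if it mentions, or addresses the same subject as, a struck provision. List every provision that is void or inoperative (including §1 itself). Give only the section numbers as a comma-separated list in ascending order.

§1 is struck. The whole of §2 is the payment deadline for the expense-reimbursement cap, defined by reference to §1, so §2 cannot stand once §1 is removed. §6 mentions §2 but its own obligation stands independently of §2, so §6 is not affected. §5 makes §4 an essential term, but §4 is unaffected, so the severability proviso in §5 preserves the remaining provisions. The provisions still in force are §3, §4, §5, and §6.

1, 2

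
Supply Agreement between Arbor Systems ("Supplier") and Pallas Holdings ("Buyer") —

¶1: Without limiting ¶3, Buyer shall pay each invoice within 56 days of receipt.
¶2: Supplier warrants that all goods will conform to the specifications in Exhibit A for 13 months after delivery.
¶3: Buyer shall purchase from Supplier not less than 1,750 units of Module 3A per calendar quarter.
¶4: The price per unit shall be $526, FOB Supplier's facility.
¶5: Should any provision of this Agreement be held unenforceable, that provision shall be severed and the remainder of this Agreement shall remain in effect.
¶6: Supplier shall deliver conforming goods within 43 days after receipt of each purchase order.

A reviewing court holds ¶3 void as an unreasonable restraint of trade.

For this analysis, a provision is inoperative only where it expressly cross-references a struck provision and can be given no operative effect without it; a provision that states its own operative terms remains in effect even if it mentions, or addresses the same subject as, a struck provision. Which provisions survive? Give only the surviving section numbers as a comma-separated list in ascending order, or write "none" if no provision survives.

¶3 is struck. Although ¶1 refers to ¶3, its operative terms do not depend on ¶3, so it remains in effect. Nothing else in the Agreement is defined by reference to ¶3. ¶5 is a severability clause and preserves every provision that can still be given independent effect. That leaves ¶1, ¶2, ¶4, ¶5, and ¶6 in effect.

1, 2, 4, 5, 6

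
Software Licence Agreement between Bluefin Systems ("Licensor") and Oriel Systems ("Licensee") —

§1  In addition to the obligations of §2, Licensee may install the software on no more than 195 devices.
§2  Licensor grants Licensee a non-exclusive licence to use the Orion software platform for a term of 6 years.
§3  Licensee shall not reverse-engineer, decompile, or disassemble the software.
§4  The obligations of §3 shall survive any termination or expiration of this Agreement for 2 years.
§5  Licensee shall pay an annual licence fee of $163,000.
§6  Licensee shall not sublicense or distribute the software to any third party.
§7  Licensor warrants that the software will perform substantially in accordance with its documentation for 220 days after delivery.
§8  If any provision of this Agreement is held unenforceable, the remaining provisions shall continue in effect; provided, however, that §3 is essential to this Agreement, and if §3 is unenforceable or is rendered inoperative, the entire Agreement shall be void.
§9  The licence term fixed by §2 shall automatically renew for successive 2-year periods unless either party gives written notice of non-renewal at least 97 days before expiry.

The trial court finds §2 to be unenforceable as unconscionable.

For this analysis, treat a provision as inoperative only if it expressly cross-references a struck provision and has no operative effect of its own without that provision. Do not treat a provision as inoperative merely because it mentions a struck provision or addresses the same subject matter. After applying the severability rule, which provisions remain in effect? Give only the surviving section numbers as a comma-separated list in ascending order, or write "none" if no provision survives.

1, 3, 4, 5, 6, 7, 8

§2 is struck. §9 has no operative effect of its own apart from §2 and is therefore inoperative. Although §1 refers to §2, its operative terms do not depend on §2, so it remains in effect. §8 makes §3 an essential term, but §3 is unaffected, so the severability proviso in §8 preserves the remaining provisions. That leaves §1, §3, §4, §5, §6, §7, and §8 in effect.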